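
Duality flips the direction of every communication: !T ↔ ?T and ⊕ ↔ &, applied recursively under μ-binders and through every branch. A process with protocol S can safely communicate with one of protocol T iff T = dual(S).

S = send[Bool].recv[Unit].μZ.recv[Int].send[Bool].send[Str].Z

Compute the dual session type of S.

recv[Bool].send[Unit].μZ.send[Int].recv[Bool].recv[Str].Z

send[Bool] = recv[Bool]
  recv[Unit] = send[Unit]
    μZ = μZ  (μ self-dual)
      recv[Int] = send[Int]
        send[Bool] = recv[Bool]
          send[Str] = recv[Str]
            Z ↦ Z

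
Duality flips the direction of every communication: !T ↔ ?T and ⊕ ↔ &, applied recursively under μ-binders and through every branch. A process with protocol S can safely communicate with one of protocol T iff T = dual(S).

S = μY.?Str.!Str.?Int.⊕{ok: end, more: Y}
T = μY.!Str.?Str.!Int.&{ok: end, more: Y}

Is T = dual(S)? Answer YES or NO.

μY | μY  match (binder kept)
  ?Str | !Str  match
    !Str | ?Str  match
      ?Int | !Int  match
        ⊕{ok,more} | &{ok,more}  match labels match
          case ok:
            end | end  match
          case more:
            Y | Y  match

YES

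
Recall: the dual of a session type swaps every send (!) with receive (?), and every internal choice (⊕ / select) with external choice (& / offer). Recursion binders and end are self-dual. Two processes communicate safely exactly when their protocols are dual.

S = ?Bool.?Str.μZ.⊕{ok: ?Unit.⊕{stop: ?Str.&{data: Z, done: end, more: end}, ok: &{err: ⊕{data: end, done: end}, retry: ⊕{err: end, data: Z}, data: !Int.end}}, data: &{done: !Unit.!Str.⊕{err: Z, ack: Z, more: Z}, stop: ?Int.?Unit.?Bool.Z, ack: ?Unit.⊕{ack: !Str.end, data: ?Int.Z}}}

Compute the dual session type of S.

?Bool = !Bool
  ?Str = !Str
    μZ = μZ  (binder kept)
      ⊕{ok,data} = &{ok,data}  (internal→external)
        • ok:
          ?Unit = !Unit
            ⊕{stop,ok} = &{stop,ok}  (internal→external)
              • stop:
                ?Str = !Str
                  &{data,done,more} = ⊕{data,done,more}  (offer→select)
                    • data:
                      Z self-dual
                    • done:
                      end self-dual
                    • more:
                      end self-dual
              • ok:
                &{err,retry,data} = ⊕{err,retry,data}  (offer→select)
                  • err:
                    ⊕{data,done} = &{data,done}  (internal→external)
                      • data:
                        end self-dual
                      • done:
                        end self-dual
                  • retry:
                    ⊕{err,data} = &{err,data}  (internal→external)
                      • err:
                        end self-dual
                      • data:
                        Z self-dual
                  • data:
                    !Int = ?Int
                      end self-dual
        • data:
          &{done,stop,ack} = ⊕{done,stop,ack}  (offer→select)
            • done:
              !Unit = ?Unit
                !Str = ?Str
                  ⊕{err,ack,more} = &{err,ack,more}  (internal→external)
                    • err:
                      Z self-dual
                    • ack:
                      Z self-dual
                    • more:
                      Z self-dual
            • stop:
              ?Int = !Int
                ?Unit = !Unit
                  ?Bool = !Bool
                    Z self-dual
            • ack:
              ?Unit = !Unit
                ⊕{ack,data} = &{ack,data}  (internal→external)
                  • ack:
                    !Str = ?Str
                      end self-dual
                  • data:
                    ?Int = !Int
                      Z self-dual

!Bool.!Str.μZ.&{ok: !Unit.&{stop: !Str.⊕{data: Z, done: end, more: end}, ok: ⊕{err: &{data: end, done: end}, retry: &{err: end, data: Z}, data: ?Int.end}}, data: ⊕{done: ?Unit.?Str.&{err: Z, ack: Z, more: Z}, stop: !Int.!Unit.!Bool.Z, ack: !Unit.&{ack: ?Str.end, data: !Int.Z}}}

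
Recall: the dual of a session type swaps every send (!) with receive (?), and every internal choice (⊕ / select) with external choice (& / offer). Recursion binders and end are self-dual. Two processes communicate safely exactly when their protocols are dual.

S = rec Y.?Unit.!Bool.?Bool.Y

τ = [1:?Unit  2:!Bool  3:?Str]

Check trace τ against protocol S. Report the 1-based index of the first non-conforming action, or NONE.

[1] ?Unit  match  state: !Bool.?Bool.rec Y.…
[2] !Bool  match  state: ?Bool.rec Y.…
[3] got ?Str, protocol expects ?Bool  ✗

3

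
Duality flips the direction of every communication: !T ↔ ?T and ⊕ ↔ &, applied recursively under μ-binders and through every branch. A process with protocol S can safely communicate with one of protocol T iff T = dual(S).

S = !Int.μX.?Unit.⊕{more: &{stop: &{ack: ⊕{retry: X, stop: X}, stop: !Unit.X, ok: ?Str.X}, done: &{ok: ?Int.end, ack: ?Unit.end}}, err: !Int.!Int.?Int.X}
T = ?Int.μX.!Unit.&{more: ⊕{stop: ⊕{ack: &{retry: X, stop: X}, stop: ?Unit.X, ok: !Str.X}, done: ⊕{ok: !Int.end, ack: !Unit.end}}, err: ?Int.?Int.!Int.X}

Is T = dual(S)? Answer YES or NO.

YES

!Int | ?Int  ✓
  μX | μX  ✓ (μ self-dual)
    ?Unit | !Unit  ✓
      ⊕{more,err} | &{more,err}  ✓ label sets agree
        [more]
          &{stop,done} | ⊕{stop,done}  ✓ label sets agree
            [stop]
              &{ack,stop,ok} | ⊕{ack,stop,ok}  ✓ label sets agree
                [ack]
                  ⊕{retry,stop} | &{retry,stop}  ✓ label sets agree
                    [retry]
                      X | X  ✓
                    [stop]
                      X | X  ✓
                [stop]
                  !Unit | ?Unit  ✓
                    X | X  ✓
                [ok]
                  ?Str | !Str  ✓
                    X | X  ✓
            [done]
              &{ok,ack} | ⊕{ok,ack}  ✓ label sets agree
                [ok]
                  ?Int | !Int  ✓
                    end | end  ✓
                [ack]
                  ?Unit | !Unit  ✓
                    end | end  ✓
        [err]
          !Int | ?Int  ✓
            !Int | ?Int  ✓
              ?Int | !Int  ✓
                X | X  ✓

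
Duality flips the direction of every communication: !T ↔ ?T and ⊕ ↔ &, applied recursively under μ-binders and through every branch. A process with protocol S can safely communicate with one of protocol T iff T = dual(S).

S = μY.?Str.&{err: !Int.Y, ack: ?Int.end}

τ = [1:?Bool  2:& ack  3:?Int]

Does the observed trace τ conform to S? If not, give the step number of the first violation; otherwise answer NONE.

1

@1 got ?Bool, protocol expects ?Str  ✗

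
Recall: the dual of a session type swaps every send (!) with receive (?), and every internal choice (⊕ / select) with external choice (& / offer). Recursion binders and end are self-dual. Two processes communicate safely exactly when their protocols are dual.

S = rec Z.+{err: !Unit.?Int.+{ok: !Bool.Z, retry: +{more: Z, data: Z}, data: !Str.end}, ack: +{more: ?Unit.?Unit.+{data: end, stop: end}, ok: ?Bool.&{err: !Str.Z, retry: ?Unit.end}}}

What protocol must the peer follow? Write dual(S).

rec Z → rec Z  (μ self-dual)
  +{err,ack} → &{err,ack}  (internal→external)
    [err]
      !Unit → ?Unit
        ?Int → !Int
          +{ok,retry,data} → &{ok,retry,data}  (internal→external)
            [ok]
              !Bool → ?Bool
                Z ↦ Z
            [retry]
              +{more,data} → &{more,data}  (internal→external)
                [more]
                  Z ↦ Z
                [data]
                  Z ↦ Z
            [data]
              !Str → ?Str
                end ↦ end
    [ack]
      +{more,ok} → &{more,ok}  (internal→external)
        [more]
          ?Unit → !Unit
            ?Unit → !Unit
              +{data,stop} → &{data,stop}  (internal→external)
                [data]
                  end ↦ end
                [stop]
                  end ↦ end
        [ok]
          ?Bool → !Bool
            &{err,retry} → +{err,retry}  (&→⊕)
              [err]
                !Str → ?Str
                  Z ↦ Z
              [retry]
                ?Unit → !Unit
                  end ↦ end

rec Z.&{err: ?Unit.!Int.&{ok: ?Bool.Z, retry: &{more: Z, data: Z}, data: ?Str.end}, ack: &{more: !Unit.!Unit.&{data: end, stop: end}, ok: !Bool.+{err: ?Str.Z, retry: !Unit.end}}}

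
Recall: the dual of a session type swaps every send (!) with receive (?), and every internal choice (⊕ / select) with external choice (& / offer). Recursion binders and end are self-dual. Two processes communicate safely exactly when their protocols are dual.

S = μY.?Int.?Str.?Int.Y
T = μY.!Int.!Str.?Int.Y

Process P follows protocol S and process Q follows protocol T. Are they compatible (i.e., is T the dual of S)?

NO

μY vs μY  match (binder kept)
  ?Int vs !Int  match
    ?Str vs !Str  match
      ?Int vs ?Int  ✗ same direction on both sides — not dual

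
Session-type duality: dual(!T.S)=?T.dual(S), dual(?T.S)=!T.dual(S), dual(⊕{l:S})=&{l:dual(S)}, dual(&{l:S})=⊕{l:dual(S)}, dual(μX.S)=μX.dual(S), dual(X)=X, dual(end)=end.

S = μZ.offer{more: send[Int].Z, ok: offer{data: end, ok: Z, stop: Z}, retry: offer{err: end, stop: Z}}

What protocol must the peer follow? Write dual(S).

μZ → μZ  (μ self-dual)
  offer{more,ok,retry} → select{more,ok,retry}  (offer→select)
    [more]
      send[Int] → recv[Int]
        Z self-dual
    [ok]
      offer{data,ok,stop} → select{data,ok,stop}  (offer→select)
        [data]
          end self-dual
        [ok]
          Z self-dual
        [stop]
          Z self-dual
    [retry]
      offer{err,stop} → select{err,stop}  (offer→select)
        [err]
          end self-dual
        [stop]
          Z self-dual

μZ.select{more: recv[Int].Z, ok: select{data: end, ok: Z, stop: Z}, retry: select{err: end, stop: Z}}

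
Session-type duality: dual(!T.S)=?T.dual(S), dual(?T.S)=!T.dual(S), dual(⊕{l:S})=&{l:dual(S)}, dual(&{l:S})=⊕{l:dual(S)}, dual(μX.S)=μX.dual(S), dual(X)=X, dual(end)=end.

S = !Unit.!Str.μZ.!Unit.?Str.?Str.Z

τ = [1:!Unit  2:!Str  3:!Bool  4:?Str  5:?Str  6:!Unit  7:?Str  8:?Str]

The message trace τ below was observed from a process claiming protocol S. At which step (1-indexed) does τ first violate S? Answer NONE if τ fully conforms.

@1 !Unit  match  cont: !Str.μZ.…
@2 !Str  match  cont: μZ.…
@3 got !Bool, protocol expects !Unit  ✗

3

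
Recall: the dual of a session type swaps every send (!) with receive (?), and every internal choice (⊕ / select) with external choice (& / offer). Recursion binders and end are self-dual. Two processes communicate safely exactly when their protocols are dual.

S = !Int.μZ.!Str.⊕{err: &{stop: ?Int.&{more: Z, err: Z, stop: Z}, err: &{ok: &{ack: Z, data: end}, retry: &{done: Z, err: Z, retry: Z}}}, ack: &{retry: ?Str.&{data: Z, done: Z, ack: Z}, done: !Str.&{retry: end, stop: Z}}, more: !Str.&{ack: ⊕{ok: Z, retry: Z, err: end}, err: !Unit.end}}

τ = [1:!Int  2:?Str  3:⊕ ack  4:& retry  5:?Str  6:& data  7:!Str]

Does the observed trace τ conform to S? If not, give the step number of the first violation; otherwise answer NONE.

2

[1] !Int  ok  residual = μZ.…
[2] got ?Str, protocol expects !Str  ✗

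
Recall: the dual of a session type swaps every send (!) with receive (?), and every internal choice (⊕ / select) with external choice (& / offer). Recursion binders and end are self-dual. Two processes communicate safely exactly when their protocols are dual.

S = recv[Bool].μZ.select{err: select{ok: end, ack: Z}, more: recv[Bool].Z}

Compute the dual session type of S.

recv[Bool] → send[Bool]
  μZ → μZ  (μ self-dual)
    select{err,more} → offer{err,more}  (⊕→&)
      • err:
        select{ok,ack} → offer{ok,ack}  (⊕→&)
          • ok:
            end self-dual
          • ack:
            Z self-dual
      • more:
        recv[Bool] → send[Bool]
          Z self-dual

send[Bool].μZ.offer{err: offer{ok: end, ack: Z}, more: send[Bool].Z}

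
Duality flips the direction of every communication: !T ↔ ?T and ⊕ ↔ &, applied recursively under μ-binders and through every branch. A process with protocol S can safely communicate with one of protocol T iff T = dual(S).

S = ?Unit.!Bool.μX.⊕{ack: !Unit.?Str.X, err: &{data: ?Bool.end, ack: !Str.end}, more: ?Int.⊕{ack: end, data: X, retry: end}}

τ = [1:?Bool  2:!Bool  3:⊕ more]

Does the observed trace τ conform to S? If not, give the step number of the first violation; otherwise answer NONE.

step 1: got ?Bool, protocol expects ?Unit  ✗

1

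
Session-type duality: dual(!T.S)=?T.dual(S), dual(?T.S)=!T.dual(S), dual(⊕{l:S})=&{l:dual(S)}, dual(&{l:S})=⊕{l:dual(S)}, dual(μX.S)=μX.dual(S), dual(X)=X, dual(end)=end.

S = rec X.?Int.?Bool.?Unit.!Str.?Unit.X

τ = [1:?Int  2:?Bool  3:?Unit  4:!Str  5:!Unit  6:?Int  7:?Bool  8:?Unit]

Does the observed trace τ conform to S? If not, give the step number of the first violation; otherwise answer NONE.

5

step 1: ?Int  ✓  cont: ?Bool.?Unit.!Str.?Unit.rec X.…
step 2: ?Bool  ✓  cont: ?Unit.!Str.?Unit.rec X.…
step 3: ?Unit  ✓  cont: !Str.?Unit.rec X.…
step 4: !Str  ✓  cont: ?Unit.rec X.…
step 5: got !Unit, protocol expects ?Unit  ✗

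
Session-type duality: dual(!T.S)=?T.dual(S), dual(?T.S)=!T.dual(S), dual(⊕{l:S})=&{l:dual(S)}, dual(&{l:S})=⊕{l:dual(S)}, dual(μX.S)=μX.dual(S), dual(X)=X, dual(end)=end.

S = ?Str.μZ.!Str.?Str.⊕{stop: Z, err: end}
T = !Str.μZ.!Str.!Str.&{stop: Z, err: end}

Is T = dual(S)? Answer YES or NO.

NO

?Str | !Str  ✓
  μZ | μZ  ✓ (μ self-dual)
    !Str | !Str  ✗ same direction on both sides — not dual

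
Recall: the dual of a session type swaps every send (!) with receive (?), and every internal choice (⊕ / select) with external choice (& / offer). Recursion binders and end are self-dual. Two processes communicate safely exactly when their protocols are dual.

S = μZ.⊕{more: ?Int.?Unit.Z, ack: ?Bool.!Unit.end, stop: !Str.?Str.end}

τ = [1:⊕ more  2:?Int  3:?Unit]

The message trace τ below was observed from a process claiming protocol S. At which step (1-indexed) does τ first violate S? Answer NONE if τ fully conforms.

NONE

@1 ⊕ more  ok  cont: ?Int.?Unit.μZ.…
@2 ?Int  ok  cont: ?Unit.μZ.…
@3 ?Unit  ok  cont: μZ.…
τ conforms to S (length 3)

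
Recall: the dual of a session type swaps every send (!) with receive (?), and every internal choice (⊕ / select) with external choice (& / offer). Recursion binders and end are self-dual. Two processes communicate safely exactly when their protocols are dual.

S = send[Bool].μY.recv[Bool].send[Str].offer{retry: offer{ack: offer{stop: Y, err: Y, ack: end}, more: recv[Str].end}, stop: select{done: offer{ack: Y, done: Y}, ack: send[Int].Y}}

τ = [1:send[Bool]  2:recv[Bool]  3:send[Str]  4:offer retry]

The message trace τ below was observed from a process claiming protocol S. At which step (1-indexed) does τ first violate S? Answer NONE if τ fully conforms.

step 1: send[Bool]  ok  cont: μY.…
step 2: recv[Bool]  ok  cont: send[Str].offer{retry: offer{ack: offer{stop: μY.…, err: μY.…, ack: end}, more: recv[Str].end}, stop: select{done: offer{ack: μY.…, done: μY.…}, ack: send[Int].μY.…}}
step 3: send[Str]  ok  cont: offer{retry: offer{ack: offer{stop: μY.…, err: μY.…, ack: end}, more: recv[Str].end}, stop: select{done: offer{ack: μY.…, done: μY.…}, ack: send[Int].μY.…}}
step 4: offer retry  ok  cont: offer{ack: offer{stop: μY.…, err: μY.…, ack: end}, more: recv[Str].end}
all 4 steps conform

NONE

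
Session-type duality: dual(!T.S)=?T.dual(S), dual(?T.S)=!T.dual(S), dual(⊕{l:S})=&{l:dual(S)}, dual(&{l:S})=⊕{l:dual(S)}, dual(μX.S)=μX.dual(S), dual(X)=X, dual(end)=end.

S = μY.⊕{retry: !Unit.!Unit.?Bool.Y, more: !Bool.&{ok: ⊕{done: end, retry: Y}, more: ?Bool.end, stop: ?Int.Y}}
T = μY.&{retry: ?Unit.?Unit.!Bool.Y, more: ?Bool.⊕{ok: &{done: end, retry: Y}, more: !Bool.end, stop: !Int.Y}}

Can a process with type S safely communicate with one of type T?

YES

μY vs μY  ✓ (binder kept)
  ⊕{retry,more} vs &{retry,more}  ✓ labels match
    [retry]
      !Unit vs ?Unit  ✓
        !Unit vs ?Unit  ✓
          ?Bool vs !Bool  ✓
            Y vs Y  ✓
    [more]
      !Bool vs ?Bool  ✓
        &{ok,more,stop} vs ⊕{ok,more,stop}  ✓ labels match
          [ok]
            ⊕{done,retry} vs &{done,retry}  ✓ labels match
              [done]
                end vs end  ✓
              [retry]
                Y vs Y  ✓
          [more]
            ?Bool vs !Bool  ✓
              end vs end  ✓
          [stop]
            ?Int vs !Int  ✓
              Y vs Y  ✓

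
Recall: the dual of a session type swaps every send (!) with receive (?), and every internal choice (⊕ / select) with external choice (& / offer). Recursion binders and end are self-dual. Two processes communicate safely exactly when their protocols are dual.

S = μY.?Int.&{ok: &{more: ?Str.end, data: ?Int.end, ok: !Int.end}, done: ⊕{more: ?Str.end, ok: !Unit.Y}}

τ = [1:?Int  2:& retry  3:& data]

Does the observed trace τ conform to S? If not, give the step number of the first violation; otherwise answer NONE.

[1] ?Int  ok  residual = &{ok: &{more: ?Str.end, data: ?Int.end, ok: !Int.end}, done: ⊕{more: ?Str.end, ok: !Unit.μY.…}}
[2] got & retry, protocol expects & ok or & done  ✗

2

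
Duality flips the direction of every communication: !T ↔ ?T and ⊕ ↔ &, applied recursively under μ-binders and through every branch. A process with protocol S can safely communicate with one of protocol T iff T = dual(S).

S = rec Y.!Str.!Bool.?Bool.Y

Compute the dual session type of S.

rec Y = rec Y  (binder kept)
  !Str = ?Str
    !Bool = ?Bool
      ?Bool = !Bool
        Y ↦ Y

rec Y.?Str.?Bool.!Bool.Y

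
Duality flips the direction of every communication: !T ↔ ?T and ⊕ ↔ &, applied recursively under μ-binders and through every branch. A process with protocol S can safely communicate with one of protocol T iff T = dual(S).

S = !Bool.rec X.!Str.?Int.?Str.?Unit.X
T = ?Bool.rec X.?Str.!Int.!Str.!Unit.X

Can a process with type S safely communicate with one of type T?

!Bool vs ?Bool  ✓
  rec X vs rec X  ✓ (μ self-dual)
    !Str vs ?Str  ✓
      ?Int vs !Int  ✓
        ?Str vs !Str  ✓
          ?Unit vs !Unit  ✓
            X vs X  ✓

YES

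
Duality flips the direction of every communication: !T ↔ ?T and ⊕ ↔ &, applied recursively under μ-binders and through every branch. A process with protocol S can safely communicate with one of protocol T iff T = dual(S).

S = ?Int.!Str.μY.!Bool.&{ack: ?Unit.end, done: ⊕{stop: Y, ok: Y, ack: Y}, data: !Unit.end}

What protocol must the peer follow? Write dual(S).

!Int.?Str.μY.?Bool.⊕{ack: !Unit.end, done: &{stop: Y, ok: Y, ack: Y}, data: ?Unit.end}

?Int → !Int
  !Str → ?Str
    μY → μY  (μ self-dual)
      !Bool → ?Bool
        &{ack,done,data} → ⊕{ack,done,data}  (&→⊕)
          case ack:
            ?Unit → !Unit
              end ↦ end
          case done:
            ⊕{stop,ok,ack} → &{stop,ok,ack}  (⊕→&)
              case stop:
                Y ↦ Y
              case ok:
                Y ↦ Y
              case ack:
                Y ↦ Y
          case data:
            !Unit → ?Unit
              end ↦ end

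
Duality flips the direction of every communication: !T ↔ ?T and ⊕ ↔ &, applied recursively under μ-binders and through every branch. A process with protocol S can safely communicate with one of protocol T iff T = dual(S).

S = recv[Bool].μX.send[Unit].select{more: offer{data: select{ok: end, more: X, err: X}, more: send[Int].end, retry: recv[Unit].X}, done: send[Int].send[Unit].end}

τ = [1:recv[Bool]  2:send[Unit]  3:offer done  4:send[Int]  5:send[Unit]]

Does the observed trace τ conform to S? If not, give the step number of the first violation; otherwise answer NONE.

3

step 1: recv[Bool]  ok  cont: μX.…
step 2: send[Unit]  ok  cont: select{more: offer{data: select{ok: end, more: μX.…, err: μX.…}, more: send[Int].end, retry: recv[Unit].μX.…}, done: send[Int].send[Unit].end}
step 3: got offer done, protocol expects select more or select done  ✗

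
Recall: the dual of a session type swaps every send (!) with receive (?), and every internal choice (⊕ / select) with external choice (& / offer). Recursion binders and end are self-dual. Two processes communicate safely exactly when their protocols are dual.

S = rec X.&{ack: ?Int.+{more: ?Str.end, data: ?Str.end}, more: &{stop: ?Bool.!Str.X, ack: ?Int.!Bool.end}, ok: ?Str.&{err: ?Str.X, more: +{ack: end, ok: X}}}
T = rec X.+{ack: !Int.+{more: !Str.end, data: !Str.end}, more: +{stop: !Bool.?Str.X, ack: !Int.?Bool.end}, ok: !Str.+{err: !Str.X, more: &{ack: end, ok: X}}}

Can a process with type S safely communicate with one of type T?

rec X | rec X  match (rec unchanged)
  &{ack,more,ok} | +{ack,more,ok}  match label sets agree
    case ack:
      ?Int | !Int  match
        +{more,data} | +{more,data}  ✗ choice polarity not flipped — not dual

NO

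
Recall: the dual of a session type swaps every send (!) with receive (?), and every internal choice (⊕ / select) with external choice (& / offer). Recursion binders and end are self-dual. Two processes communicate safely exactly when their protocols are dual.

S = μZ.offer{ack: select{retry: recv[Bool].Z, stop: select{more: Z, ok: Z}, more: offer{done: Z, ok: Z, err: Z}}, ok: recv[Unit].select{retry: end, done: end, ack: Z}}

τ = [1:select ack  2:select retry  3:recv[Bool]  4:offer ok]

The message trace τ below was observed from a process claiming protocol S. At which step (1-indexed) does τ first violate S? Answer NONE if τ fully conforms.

[1] got select ack, protocol expects offer ack or offer ok  ✗

1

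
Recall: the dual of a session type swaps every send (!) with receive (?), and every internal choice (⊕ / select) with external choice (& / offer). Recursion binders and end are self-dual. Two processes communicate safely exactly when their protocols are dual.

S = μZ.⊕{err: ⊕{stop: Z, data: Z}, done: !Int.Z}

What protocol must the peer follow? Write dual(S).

μZ = μZ  (μ self-dual)
  ⊕{err,done} = &{err,done}  (internal→external)
    [err]
      ⊕{stop,data} = &{stop,data}  (internal→external)
        [stop]
          Z ↦ Z
        [data]
          Z ↦ Z
    [done]
      !Int = ?Int
        Z ↦ Z

μZ.&{err: &{stop: Z, data: Z}, done: ?Int.Z}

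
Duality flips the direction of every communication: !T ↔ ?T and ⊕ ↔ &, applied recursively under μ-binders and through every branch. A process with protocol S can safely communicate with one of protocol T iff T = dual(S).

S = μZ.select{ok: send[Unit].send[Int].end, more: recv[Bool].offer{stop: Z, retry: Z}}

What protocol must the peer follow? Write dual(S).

μZ.offer{ok: recv[Unit].recv[Int].end, more: send[Bool].select{stop: Z, retry: Z}}

μZ = μZ  (μ self-dual)
  select{ok,more} = offer{ok,more}  (select→offer)
    case ok:
      send[Unit] = recv[Unit]
        send[Int] = recv[Int]
          end self-dual
    case more:
      recv[Bool] = send[Bool]
        offer{stop,retry} = select{stop,retry}  (&→⊕)
          case stop:
            Z self-dual
          case retry:
            Z self-dual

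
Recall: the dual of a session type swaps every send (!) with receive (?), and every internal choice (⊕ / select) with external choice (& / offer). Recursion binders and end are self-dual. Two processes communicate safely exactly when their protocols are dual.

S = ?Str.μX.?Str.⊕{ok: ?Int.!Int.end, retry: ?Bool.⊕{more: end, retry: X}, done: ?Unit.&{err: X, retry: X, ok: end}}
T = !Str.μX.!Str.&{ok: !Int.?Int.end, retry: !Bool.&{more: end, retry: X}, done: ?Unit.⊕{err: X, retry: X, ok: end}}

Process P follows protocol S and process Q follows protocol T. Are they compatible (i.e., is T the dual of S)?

NO

?Str vs !Str  ✓
  μX vs μX  ✓ (μ self-dual)
    ?Str vs !Str  ✓
      ⊕{ok,retry,done} vs &{ok,retry,done}  ✓ same labels
        [ok]
          ?Int vs !Int  ✓
            !Int vs ?Int  ✓
              end vs end  ✓
        [retry]
          ?Bool vs !Bool  ✓
            ⊕{more,retry} vs &{more,retry}  ✓ same labels
              [more]
                end vs end  ✓
              [retry]
                X vs X  ✓
        [done]
          ?Unit vs ?Unit  ✗ same direction on both sides — not dual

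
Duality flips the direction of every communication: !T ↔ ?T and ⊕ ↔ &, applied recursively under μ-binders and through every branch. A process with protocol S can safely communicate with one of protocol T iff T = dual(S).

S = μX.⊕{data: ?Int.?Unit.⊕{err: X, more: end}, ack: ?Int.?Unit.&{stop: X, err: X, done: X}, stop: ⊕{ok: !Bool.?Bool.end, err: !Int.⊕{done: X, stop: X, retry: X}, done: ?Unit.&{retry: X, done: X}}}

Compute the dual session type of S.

μX.&{data: !Int.!Unit.&{err: X, more: end}, ack: !Int.!Unit.⊕{stop: X, err: X, done: X}, stop: &{ok: ?Bool.!Bool.end, err: ?Int.&{done: X, stop: X, retry: X}, done: !Unit.⊕{retry: X, done: X}}}

μX → μX  (μ self-dual)
  ⊕{data,ack,stop} → &{data,ack,stop}  (select→offer)
    • data:
      ?Int → !Int
        ?Unit → !Unit
          ⊕{err,more} → &{err,more}  (select→offer)
            • err:
              X self-dual
            • more:
              end self-dual
    • ack:
      ?Int → !Int
        ?Unit → !Unit
          &{stop,err,done} → ⊕{stop,err,done}  (offer→select)
            • stop:
              X self-dual
            • err:
              X self-dual
            • done:
              X self-dual
    • stop:
      ⊕{ok,err,done} → &{ok,err,done}  (select→offer)
        • ok:
          !Bool → ?Bool
            ?Bool → !Bool
              end self-dual
        • err:
          !Int → ?Int
            ⊕{done,stop,retry} → &{done,stop,retry}  (select→offer)
              • done:
                X self-dual
              • stop:
                X self-dual
              • retry:
                X self-dual
        • done:
          ?Unit → !Unit
            &{retry,done} → ⊕{retry,done}  (offer→select)
              • retry:
                X self-dual
              • done:
                X self-dual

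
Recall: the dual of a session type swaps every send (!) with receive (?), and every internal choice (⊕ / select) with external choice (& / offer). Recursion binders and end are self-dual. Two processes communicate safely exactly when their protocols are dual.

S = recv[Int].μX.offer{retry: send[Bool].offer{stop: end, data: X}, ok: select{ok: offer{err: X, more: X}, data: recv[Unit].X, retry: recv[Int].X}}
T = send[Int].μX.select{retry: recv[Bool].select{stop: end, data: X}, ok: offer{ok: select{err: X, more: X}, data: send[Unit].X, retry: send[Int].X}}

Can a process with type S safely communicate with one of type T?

YES

recv[Int] vs send[Int]  match
  μX vs μX  match (rec unchanged)
    offer{retry,ok} vs select{retry,ok}  match same labels
      • retry:
        send[Bool] vs recv[Bool]  match
          offer{stop,data} vs select{stop,data}  match same labels
            • stop:
              end vs end  match
            • data:
              X vs X  match
      • ok:
        select{ok,data,retry} vs offer{ok,data,retry}  match same labels
          • ok:
            offer{err,more} vs select{err,more}  match same labels
              • err:
                X vs X  match
              • more:
                X vs X  match
          • data:
            recv[Unit] vs send[Unit]  match
              X vs X  match
          • retry:
            recv[Int] vs send[Int]  match
              X vs X  match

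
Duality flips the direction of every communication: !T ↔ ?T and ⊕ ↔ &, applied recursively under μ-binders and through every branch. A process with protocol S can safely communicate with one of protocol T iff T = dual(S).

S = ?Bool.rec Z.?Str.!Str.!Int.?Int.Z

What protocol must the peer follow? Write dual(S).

!Bool.rec Z.!Str.?Str.?Int.!Int.Z

?Bool ↦ !Bool
  rec Z ↦ rec Z  (rec unchanged)
    ?Str ↦ !Str
      !Str ↦ ?Str
        !Int ↦ ?Int
          ?Int ↦ !Int
            dual(Z) = Z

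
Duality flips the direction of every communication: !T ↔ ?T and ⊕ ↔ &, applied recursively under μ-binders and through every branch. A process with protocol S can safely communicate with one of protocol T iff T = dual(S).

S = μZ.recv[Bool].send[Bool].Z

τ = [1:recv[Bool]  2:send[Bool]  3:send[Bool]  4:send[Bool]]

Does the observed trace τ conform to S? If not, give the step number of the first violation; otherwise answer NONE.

3

step 1: recv[Bool]  ok  state: send[Bool].μZ.…
step 2: send[Bool]  ok  state: μZ.…
step 3: got send[Bool], protocol expects recv[Bool]  ✗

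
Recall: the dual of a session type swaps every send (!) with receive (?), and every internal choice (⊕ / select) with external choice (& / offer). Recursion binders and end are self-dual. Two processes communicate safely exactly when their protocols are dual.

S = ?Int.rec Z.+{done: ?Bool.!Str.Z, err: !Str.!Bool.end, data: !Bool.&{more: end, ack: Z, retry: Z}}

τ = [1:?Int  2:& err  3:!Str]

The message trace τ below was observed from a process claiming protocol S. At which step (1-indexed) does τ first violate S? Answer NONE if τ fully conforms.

2

step 1: ?Int  match  now at rec Z.…
step 2: got & err, protocol expects + done or + err or + data  ✗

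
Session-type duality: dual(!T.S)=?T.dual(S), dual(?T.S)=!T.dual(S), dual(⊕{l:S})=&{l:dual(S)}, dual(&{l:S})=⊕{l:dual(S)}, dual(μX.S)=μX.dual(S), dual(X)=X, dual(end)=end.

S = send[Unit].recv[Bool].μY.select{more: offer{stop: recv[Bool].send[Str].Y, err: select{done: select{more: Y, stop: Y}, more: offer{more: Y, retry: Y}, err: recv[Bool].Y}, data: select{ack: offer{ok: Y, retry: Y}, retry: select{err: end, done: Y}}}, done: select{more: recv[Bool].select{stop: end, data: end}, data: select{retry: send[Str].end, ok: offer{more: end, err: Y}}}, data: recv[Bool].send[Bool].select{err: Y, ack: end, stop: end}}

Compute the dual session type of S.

recv[Unit].send[Bool].μY.offer{more: select{stop: send[Bool].recv[Str].Y, err: offer{done: offer{more: Y, stop: Y}, more: select{more: Y, retry: Y}, err: send[Bool].Y}, data: offer{ack: select{ok: Y, retry: Y}, retry: offer{err: end, done: Y}}}, done: offer{more: send[Bool].offer{stop: end, data: end}, data: offer{retry: recv[Str].end, ok: select{more: end, err: Y}}}, data: send[Bool].recv[Bool].offer{err: Y, ack: end, stop: end}}

send[Unit] ↦ recv[Unit]
  recv[Bool] ↦ send[Bool]
    μY ↦ μY  (binder kept)
      select{more,done,data} ↦ offer{more,done,data}  (internal→external)
        [more]
          offer{stop,err,data} ↦ select{stop,err,data}  (&→⊕)
            [stop]
              recv[Bool] ↦ send[Bool]
                send[Str] ↦ recv[Str]
                  Y ↦ Y
            [err]
              select{done,more,err} ↦ offer{done,more,err}  (internal→external)
                [done]
                  select{more,stop} ↦ offer{more,stop}  (internal→external)
                    [more]
                      Y ↦ Y
                    [stop]
                      Y ↦ Y
                [more]
                  offer{more,retry} ↦ select{more,retry}  (&→⊕)
                    [more]
                      Y ↦ Y
                    [retry]
                      Y ↦ Y
                [err]
                  recv[Bool] ↦ send[Bool]
                    Y ↦ Y
            [data]
              select{ack,retry} ↦ offer{ack,retry}  (internal→external)
                [ack]
                  offer{ok,retry} ↦ select{ok,retry}  (&→⊕)
                    [ok]
                      Y ↦ Y
                    [retry]
                      Y ↦ Y
                [retry]
                  select{err,done} ↦ offer{err,done}  (internal→external)
                    [err]
                      end ↦ end
                    [done]
                      Y ↦ Y
        [done]
          select{more,data} ↦ offer{more,data}  (internal→external)
            [more]
              recv[Bool] ↦ send[Bool]
                select{stop,data} ↦ offer{stop,data}  (internal→external)
                  [stop]
                    end ↦ end
                  [data]
                    end ↦ end
            [data]
              select{retry,ok} ↦ offer{retry,ok}  (internal→external)
                [retry]
                  send[Str] ↦ recv[Str]
                    end ↦ end
                [ok]
                  offer{more,err} ↦ select{more,err}  (&→⊕)
                    [more]
                      end ↦ end
                    [err]
                      Y ↦ Y
        [data]
          recv[Bool] ↦ send[Bool]
            send[Bool] ↦ recv[Bool]
              select{err,ack,stop} ↦ offer{err,ack,stop}  (internal→external)
                [err]
                  Y ↦ Y
                [ack]
                  end ↦ end
                [stop]
                  end ↦ end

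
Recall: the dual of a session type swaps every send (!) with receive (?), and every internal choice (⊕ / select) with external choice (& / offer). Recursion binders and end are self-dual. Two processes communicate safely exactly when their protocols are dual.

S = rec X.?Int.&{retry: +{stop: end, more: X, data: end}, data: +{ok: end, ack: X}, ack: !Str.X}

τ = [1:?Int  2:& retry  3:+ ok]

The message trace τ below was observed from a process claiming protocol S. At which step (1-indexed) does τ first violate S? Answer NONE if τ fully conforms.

3

@1 ?Int  match  state: &{retry: +{stop: end, more: rec X.…, data: end}, data: +{ok: end, ack: rec X.…}, ack: !Str.rec X.…}
@2 & retry  match  state: +{stop: end, more: rec X.…, data: end}
@3 got + ok, protocol expects + stop or + more or + data  ✗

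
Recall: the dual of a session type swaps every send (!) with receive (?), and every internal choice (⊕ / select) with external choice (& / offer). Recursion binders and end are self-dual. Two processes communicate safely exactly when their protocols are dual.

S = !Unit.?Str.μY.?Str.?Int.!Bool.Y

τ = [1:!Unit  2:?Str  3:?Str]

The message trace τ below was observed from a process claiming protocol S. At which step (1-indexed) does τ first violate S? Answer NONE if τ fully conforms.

NONE

@1 !Unit  ✓  residual = ?Str.μY.…
@2 ?Str  ✓  residual = μY.…
@3 ?Str  ✓  residual = ?Int.!Bool.μY.…
τ conforms to S (length 3)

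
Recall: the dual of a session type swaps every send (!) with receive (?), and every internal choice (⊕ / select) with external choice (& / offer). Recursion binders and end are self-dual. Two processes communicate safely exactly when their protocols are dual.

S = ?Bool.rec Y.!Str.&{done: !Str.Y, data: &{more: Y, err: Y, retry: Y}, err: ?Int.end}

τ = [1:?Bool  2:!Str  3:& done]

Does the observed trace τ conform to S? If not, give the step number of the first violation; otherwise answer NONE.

NONE

@1 ?Bool  ok  residual = rec Y.…
@2 !Str  ok  residual = &{done: !Str.rec Y.…, data: &{more: rec Y.…, err: rec Y.…, retry: rec Y.…}, err: ?Int.end}
@3 & done  ok  residual = !Str.rec Y.…
trace exhausted — no violation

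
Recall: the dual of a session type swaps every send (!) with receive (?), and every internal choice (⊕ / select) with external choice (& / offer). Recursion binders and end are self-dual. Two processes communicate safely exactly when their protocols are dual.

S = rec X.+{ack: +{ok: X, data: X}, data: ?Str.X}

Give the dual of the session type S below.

rec X → rec X  (μ self-dual)
  +{ack,data} → &{ack,data}  (select→offer)
    case ack:
      +{ok,data} → &{ok,data}  (select→offer)
        case ok:
          X ↦ X
        case data:
          X ↦ X
    case data:
      ?Str → !Str
        X ↦ X

rec X.&{ack: &{ok: X, data: X}, data: !Str.X}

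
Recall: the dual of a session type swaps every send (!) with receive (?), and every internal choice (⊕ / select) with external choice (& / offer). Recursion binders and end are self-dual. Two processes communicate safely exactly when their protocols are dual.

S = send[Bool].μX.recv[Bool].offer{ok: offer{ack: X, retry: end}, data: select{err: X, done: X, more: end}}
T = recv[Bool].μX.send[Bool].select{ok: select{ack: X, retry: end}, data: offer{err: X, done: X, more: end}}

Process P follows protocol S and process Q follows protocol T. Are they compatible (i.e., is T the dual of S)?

YES

send[Bool] vs recv[Bool]  match
  μX vs μX  match (rec unchanged)
    recv[Bool] vs send[Bool]  match
      offer{ok,data} vs select{ok,data}  match label sets agree
        case ok:
          offer{ack,retry} vs select{ack,retry}  match label sets agree
            case ack:
              X vs X  match
            case retry:
              end vs end  match
        case data:
          select{err,done,more} vs offer{err,done,more}  match label sets agree
            case err:
              X vs X  match
            case done:
              X vs X  match
            case more:
              end vs end  match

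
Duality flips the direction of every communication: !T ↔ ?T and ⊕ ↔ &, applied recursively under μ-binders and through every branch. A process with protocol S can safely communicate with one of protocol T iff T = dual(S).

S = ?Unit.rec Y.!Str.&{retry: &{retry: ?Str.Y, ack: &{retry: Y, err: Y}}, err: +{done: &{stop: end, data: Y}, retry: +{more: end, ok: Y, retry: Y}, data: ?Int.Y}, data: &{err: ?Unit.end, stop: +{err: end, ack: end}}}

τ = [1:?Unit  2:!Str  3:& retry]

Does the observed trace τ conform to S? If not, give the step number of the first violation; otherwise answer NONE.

NONE

[1] ?Unit  match  cont: rec Y.…
[2] !Str  match  cont: &{retry: &{retry: ?Str.rec Y.…, ack: &{retry: rec Y.…, err: rec Y.…}}, err: +{done: &{stop: end, data: rec Y.…}, retry: +{more: end, ok: rec Y.…, retry: rec Y.…}, data: ?Int.rec Y.…}, data: &{err: ?Unit.end, stop: +{err: end, ack: end}}}
[3] & retry  match  cont: &{retry: ?Str.rec Y.…, ack: &{retry: rec Y.…, err: rec Y.…}}
τ conforms to S (length 3)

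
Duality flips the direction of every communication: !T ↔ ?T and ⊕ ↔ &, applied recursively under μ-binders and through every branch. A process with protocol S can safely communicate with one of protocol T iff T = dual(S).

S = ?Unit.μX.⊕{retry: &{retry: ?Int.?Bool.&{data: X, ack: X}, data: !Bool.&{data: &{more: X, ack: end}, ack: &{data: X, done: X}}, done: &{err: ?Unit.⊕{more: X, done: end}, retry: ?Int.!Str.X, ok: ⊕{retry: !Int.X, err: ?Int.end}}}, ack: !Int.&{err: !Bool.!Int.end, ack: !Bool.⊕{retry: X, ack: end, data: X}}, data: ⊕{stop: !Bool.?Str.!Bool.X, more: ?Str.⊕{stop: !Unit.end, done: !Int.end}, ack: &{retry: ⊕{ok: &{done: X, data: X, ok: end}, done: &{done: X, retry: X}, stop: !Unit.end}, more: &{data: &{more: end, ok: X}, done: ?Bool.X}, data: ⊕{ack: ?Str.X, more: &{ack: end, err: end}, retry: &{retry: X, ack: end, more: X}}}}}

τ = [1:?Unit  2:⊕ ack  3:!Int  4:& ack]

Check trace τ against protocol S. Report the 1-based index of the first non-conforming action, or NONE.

NONE

[1] ?Unit  ✓  cont: μX.…
[2] ⊕ ack  ✓  cont: !Int.&{err: !Bool.!Int.end, ack: !Bool.⊕{retry: μX.…, ack: end, data: μX.…}}
[3] !Int  ✓  cont: &{err: !Bool.!Int.end, ack: !Bool.⊕{retry: μX.…, ack: end, data: μX.…}}
[4] & ack  ✓  cont: !Bool.⊕{retry: μX.…, ack: end, data: μX.…}
τ conforms to S (length 4)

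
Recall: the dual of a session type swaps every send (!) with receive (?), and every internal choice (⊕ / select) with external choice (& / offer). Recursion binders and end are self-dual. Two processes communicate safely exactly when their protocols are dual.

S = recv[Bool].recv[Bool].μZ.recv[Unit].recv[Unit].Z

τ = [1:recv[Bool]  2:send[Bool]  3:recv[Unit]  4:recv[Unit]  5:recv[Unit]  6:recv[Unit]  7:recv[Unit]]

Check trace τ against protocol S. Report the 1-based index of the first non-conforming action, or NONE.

2

[1] recv[Bool]  match  cont: recv[Bool].μZ.…
[2] got send[Bool], protocol expects recv[Bool]  ✗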